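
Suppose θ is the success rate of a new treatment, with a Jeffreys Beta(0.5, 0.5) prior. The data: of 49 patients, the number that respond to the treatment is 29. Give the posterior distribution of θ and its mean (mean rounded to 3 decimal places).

Posterior: Beta(29.5, 20.5); mean ≈ 0.590

Observing 29 successes and 20 failures updates Beta(0.5, 0.5) by adding the success and failure counts to the two shape parameters: α = 0.5+29 = 29.5, β = 0.5+20 = 20.5.
Posterior mean = α/(α+β) = 29.5/50 = 0.590.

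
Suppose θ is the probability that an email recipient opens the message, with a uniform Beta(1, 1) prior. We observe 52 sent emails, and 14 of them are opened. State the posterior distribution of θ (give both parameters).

The binomial likelihood is conjugate to the Beta prior: with 14 successes and 38 failures, the posterior is Beta(1+14, 1+38) = Beta(15, 39).

Posterior: Beta(15, 39)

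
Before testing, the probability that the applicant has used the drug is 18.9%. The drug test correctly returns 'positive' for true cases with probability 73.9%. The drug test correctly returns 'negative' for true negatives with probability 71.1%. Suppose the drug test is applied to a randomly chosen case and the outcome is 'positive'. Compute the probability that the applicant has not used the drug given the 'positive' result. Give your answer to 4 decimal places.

Let H be the event that the applicant has used the drug. P(H) = 0.189, so P(¬H) = 0.811. With E the 'positive' result, P(E|H) = 0.739 and P(E|¬H) = 0.289.
P(E) = 0.739·0.189 + 0.289·0.811 = 0.13967 + 0.23438 = 0.37405.
By Bayes' theorem, P(H|E) = 0.13967 / 0.37405 = 0.3734. Hence P(¬H|E) = 1 − 0.3734 = 0.6266.

P(¬H | E) ≈ 0.6266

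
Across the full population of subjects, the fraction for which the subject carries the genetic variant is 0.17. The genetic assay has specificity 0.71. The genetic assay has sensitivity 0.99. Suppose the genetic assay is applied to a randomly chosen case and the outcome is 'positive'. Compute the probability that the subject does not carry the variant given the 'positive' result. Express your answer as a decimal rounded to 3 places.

P(¬H | E) ≈ 0.589

Write H for 'the subject carries the genetic variant'. Prior odds H:¬H = 0.17/0.83 = 0.20482. For the 'positive' outcome, the likelihood ratio is 0.99/0.29 = 3.4138.
Posterior odds = 0.20482 × 3.4138 = 0.69921, so P(H|E) = 0.69921/(1+0.69921) = 0.411. Then P(¬H|E) = 1 − 0.411 = 0.589.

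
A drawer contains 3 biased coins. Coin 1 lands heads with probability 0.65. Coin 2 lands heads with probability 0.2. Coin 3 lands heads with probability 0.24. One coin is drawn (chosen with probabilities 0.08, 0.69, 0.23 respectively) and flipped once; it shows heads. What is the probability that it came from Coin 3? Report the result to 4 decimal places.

Posterior probability ≈ 0.2251

P(heads|C1) = 0.65; P(heads|C2) = 0.2; P(heads|C3) = 0.24.
Prior × likelihood for each source: 0.08·0.65=0.05200, 0.69·0.2=0.1380, 0.23·0.24=0.05520. Summing gives P(heads) = 0.24520.
P(Coin 3 | heads) = 0.05520 / 0.24520 = 0.2251.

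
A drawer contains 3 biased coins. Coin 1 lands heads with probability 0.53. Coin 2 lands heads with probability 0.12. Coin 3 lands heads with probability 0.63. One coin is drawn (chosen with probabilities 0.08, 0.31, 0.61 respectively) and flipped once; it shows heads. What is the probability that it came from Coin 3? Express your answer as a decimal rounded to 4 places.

Posterior probability ≈ 0.8284

P(heads|C1) = 0.53; P(heads|C2) = 0.12; P(heads|C3) = 0.63.
Prior × likelihood for each source: 0.08·0.53=0.04240, 0.31·0.12=0.03720, 0.61·0.63=0.3843. Summing gives P(heads) = 0.46390.
P(Coin 3 | heads) = 0.3843 / 0.46390 = 0.8284.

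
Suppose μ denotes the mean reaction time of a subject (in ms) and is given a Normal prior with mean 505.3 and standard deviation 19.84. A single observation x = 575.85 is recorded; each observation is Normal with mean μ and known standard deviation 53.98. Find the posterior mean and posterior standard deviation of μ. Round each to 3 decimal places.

Prior precision 1/τ₀² = 1/19.84² = 0.00254049; data precision n/σ² = 1/53.98² = 0.00034319.
Posterior precision = 0.00254049 + 0.00034319 = 0.00288367, giving posterior SD = 1/√0.00288367 = 18.622.
Posterior mean = (0.00254049·505.3 + 0.00034319·575.85) / 0.00288367 = 513.696.

Posterior mean ≈ 513.696; posterior SD ≈ 18.622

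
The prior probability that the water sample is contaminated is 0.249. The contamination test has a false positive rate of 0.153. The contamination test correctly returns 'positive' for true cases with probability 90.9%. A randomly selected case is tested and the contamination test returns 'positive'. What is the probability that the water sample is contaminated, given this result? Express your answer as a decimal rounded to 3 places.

Let H be the event that the water sample is contaminated. P(H) = 0.249, so P(¬H) = 0.751. With E the 'positive' result, P(E|H) = 0.909 and P(E|¬H) = 0.153.
P(E) = 0.909·0.249 + 0.153·0.751 = 0.22634 + 0.11490 = 0.34124.
By Bayes' theorem, P(H|E) = 0.22634 / 0.34124 = 0.663.

P(H | E) ≈ 0.663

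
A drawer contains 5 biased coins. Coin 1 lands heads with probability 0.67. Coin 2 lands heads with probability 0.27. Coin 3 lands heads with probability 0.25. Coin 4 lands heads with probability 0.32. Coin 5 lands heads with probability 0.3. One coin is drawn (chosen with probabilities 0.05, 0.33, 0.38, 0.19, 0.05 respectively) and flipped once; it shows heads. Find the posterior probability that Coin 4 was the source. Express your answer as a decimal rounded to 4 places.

Posterior probability ≈ 0.2072

Tabulate prior·likelihood by source: [1] prior 0.05, lik 0.67, product 0.03350; [2] prior 0.33, lik 0.27, product 0.08910; [3] prior 0.38, lik 0.25, product 0.09500; [4] prior 0.19, lik 0.32, product 0.06080; [5] prior 0.05, lik 0.3, product 0.01500.
Normalizing constant = 0.29340; the posterior for Coin 4 is its product over the sum, 0.06080/0.29340 = 0.2072.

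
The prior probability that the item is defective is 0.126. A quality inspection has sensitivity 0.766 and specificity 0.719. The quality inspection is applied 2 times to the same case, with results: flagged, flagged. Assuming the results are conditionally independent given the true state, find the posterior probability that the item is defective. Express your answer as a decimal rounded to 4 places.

Posterior P(H) ≈ 0.5172

Let H be the event that the item is defective; start with P(H) = 0.126. P('flagged'|H) = 0.766, P('flagged'|¬H) = 0.281.
Update on result 1 ('flagged'): P(H) ← 0.766·0.1260 / (0.766·0.1260 + 0.281·0.8740) = 0.096516/0.34211 = 0.2821.
Update on result 2 ('flagged'): P(H) ← 0.766·0.2821 / (0.766·0.2821 + 0.281·0.7179) = 0.21610/0.41783 = 0.5172.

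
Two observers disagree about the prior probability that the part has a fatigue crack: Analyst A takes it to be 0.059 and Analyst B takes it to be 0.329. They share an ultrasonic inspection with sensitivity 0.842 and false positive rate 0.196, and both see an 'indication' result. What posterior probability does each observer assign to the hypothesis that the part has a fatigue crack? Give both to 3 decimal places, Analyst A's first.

P('+'|H) = 0.842, P('+'|¬H) = 0.196.
Analyst A: numerator 0.842·0.059 = 0.049678; evidence = 0.049678+0.196·0.941 = 0.23411; posterior = 0.212.
Analyst B: numerator 0.842·0.329 = 0.27702; evidence = 0.27702+0.196·0.671 = 0.40853; posterior = 0.678.

Analyst A: 0.212; Analyst B: 0.678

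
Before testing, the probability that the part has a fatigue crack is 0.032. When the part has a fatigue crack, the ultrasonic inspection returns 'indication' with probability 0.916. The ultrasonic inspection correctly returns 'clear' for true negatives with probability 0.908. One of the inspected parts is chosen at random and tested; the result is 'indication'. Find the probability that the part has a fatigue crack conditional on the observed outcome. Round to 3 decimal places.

P(H | E) ≈ 0.248

Let H be the event that the part has a fatigue crack. P(H) = 0.032, so P(¬H) = 0.968. With E the 'indication' result, P(E|H) = 0.916 and P(E|¬H) = 0.092.
P(E) = 0.916·0.032 + 0.092·0.968 = 0.029312 + 0.089056 = 0.11837.
By Bayes' theorem, P(H|E) = 0.029312 / 0.11837 = 0.248.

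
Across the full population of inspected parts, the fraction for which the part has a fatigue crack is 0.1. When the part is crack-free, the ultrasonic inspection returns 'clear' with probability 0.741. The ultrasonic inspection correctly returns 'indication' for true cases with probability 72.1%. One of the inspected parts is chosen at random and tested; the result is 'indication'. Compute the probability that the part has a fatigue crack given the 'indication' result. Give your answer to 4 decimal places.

Let H be the event that the part has a fatigue crack. P(H) = 0.1, so P(¬H) = 0.9. With E the 'indication' result, P(E|H) = 0.721 and P(E|¬H) = 0.259.
P(E) = 0.721·0.1 + 0.259·0.9 = 0.072100 + 0.23310 = 0.30520.
By Bayes' theorem, P(H|E) = 0.072100 / 0.30520 = 0.2362.

P(H | E) ≈ 0.2362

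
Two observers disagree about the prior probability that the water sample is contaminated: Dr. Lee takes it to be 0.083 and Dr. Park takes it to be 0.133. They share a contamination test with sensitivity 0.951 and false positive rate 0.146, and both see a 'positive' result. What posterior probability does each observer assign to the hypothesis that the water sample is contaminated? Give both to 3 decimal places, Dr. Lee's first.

P('+'|H) = 0.951, P('+'|¬H) = 0.146.
Dr. Lee: numerator 0.951·0.083 = 0.078933; evidence = 0.078933+0.146·0.917 = 0.21282; posterior = 0.371.
Dr. Park: numerator 0.951·0.133 = 0.12648; evidence = 0.12648+0.146·0.867 = 0.25306; posterior = 0.500.

Dr. Lee: 0.371; Dr. Park: 0.500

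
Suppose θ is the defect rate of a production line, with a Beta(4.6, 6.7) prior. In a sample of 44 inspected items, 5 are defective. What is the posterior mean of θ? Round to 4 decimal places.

Posterior mean ≈ 0.1736

Observing 5 successes and 39 failures updates Beta(4.6, 6.7) by adding the success and failure counts to the two shape parameters: α = 4.6+5 = 9.6, β = 6.7+39 = 45.7.
E[θ | data] = 9.6/(9.6+45.7) = 0.1736.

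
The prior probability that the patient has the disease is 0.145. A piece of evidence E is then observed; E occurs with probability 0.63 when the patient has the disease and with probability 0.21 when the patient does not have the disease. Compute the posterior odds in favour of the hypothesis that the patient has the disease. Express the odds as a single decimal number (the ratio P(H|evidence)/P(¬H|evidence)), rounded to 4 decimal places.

Posterior odds ≈ 0.5088

Prior odds = 0.145/(1−0.145) = 0.16959.
Likelihood ratio for E = 0.63/0.21 = 3.0000.
Posterior odds = prior odds × LR = 0.50877.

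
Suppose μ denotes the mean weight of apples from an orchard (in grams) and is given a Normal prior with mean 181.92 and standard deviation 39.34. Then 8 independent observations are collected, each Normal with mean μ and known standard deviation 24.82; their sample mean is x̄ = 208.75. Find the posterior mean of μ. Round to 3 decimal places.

With known σ, the Normal prior is conjugate. Weight on the data is w = (n/σ²)/(n/σ² + 1/τ₀²) = 0.0129863/(0.0129863+0.00064615) = 0.95260.
Posterior mean = w·x̄ + (1−w)·μ₀ = 0.95260·208.75 + 0.047398·181.92 = 207.478.

Posterior mean ≈ 207.478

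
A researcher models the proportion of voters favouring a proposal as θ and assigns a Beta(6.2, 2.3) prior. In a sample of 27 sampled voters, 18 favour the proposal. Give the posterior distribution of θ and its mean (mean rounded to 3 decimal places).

Posterior: Beta(24.2, 11.3); mean ≈ 0.682

The binomial likelihood is conjugate to the Beta prior: with 18 successes and 9 failures, the posterior is Beta(6.2+18, 2.3+9) = Beta(24.2, 11.3).
Posterior mean = α/(α+β) = 24.2/35.5 = 0.682.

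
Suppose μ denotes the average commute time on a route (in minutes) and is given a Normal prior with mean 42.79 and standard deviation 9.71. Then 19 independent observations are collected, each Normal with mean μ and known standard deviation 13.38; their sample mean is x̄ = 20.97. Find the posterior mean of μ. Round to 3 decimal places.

Prior precision 1/τ₀² = 1/9.71² = 0.0106062; data precision n/σ² = 19/13.38² = 0.106131.
Posterior precision = 0.0106062 + 0.106131 = 0.116737.
Posterior mean = (0.0106062·42.79 + 0.106131·20.97) / 0.116737 = 22.952.

Posterior mean ≈ 22.952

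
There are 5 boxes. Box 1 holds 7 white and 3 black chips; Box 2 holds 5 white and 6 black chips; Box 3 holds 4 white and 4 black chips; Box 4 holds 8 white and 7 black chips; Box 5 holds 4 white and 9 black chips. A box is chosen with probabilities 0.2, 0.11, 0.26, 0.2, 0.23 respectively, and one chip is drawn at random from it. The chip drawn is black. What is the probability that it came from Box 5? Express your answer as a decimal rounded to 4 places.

Posterior probability ≈ 0.3168

P(black|Box 1) = 0.3; P(black|Box 2) = 0.5455; P(black|Box 3) = 0.5; P(black|Box 4) = 0.4667; P(black|Box 5) = 0.6923.
Prior × likelihood for each source: 0.2·0.3=0.06000, 0.11·0.5455=0.06000, 0.26·0.5=0.1300, 0.2·0.4667=0.09333, 0.23·0.6923=0.1592. Summing gives P(black) = 0.50256.
P(Box 5 | black) = 0.1592 / 0.50256 = 0.3168.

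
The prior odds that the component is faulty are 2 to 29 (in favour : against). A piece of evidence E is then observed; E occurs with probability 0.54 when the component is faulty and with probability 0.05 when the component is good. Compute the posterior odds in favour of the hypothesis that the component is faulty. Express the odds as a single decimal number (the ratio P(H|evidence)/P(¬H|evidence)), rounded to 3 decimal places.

Prior odds = 2/29 = 0.068966.
Likelihood ratio for E = 0.54/0.05 = 10.800.
Posterior odds = prior odds × LR = 0.74483.

Posterior odds ≈ 0.745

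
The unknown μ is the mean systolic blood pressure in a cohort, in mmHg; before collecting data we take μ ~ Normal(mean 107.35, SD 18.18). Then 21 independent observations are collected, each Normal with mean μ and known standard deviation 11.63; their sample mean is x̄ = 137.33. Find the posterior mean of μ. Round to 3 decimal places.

Posterior mean ≈ 136.757

Prior precision 1/τ₀² = 1/18.18² = 0.00302561; data precision n/σ² = 21/11.63² = 0.155260.
Posterior precision = 0.00302561 + 0.155260 = 0.158286.
Posterior mean = (0.00302561·107.35 + 0.155260·137.33) / 0.158286 = 136.757.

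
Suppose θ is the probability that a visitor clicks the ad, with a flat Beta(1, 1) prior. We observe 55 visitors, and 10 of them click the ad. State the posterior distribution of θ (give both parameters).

The binomial likelihood is conjugate to the Beta prior: with 10 successes and 45 failures, the posterior is Beta(1+10, 1+45) = Beta(11, 46).

Posterior: Beta(11, 46)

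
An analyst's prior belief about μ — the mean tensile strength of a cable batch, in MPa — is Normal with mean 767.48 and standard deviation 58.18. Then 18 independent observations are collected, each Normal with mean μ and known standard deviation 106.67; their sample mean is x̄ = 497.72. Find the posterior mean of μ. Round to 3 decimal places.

Posterior mean ≈ 540.170

Prior precision 1/τ₀² = 1/58.18² = 0.00029543; data precision n/σ² = 18/106.67² = 0.00158193.
Posterior precision = 0.00029543 + 0.00158193 = 0.00187736.
Posterior mean = (0.00029543·767.48 + 0.00158193·497.72) / 0.00187736 = 540.170.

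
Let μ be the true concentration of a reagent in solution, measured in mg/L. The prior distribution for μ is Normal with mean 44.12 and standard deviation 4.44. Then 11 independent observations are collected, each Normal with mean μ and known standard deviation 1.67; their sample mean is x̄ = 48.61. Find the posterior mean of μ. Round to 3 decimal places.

Posterior mean ≈ 48.553

With known σ, the Normal prior is conjugate. Weight on the data is w = (n/σ²)/(n/σ² + 1/τ₀²) = 3.94421/(3.94421+0.0507264) = 0.98730.
Posterior mean = w·x̄ + (1−w)·μ₀ = 0.98730·48.61 + 0.012698·44.12 = 48.553.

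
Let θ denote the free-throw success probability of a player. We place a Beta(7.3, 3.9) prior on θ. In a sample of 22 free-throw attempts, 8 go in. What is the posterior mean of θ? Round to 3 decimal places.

Posterior mean ≈ 0.461

The binomial likelihood is conjugate to the Beta prior: with 8 successes and 14 failures, the posterior is Beta(7.3+8, 3.9+14) = Beta(15.3, 17.9).
Posterior mean = α/(α+β) = 15.3/33.2 = 0.461.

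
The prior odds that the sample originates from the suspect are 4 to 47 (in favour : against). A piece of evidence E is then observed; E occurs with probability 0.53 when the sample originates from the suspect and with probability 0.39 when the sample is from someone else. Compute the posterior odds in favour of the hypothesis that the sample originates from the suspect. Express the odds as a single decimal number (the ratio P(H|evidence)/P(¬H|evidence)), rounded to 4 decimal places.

Prior odds = 4/47 = 0.085106.
Likelihood ratio for E = 0.53/0.39 = 1.3590.
Posterior odds = prior odds × LR = 0.11566.

Posterior odds ≈ 0.1157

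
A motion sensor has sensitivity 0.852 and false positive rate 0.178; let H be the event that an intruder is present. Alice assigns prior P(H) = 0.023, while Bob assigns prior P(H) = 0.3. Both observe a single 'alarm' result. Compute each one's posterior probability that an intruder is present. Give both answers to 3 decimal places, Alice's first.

P('+'|H) = 0.852, P('+'|¬H) = 0.178.
Alice: numerator 0.852·0.023 = 0.019596; evidence = 0.019596+0.178·0.977 = 0.19350; posterior = 0.101.
Bob: numerator 0.852·0.3 = 0.25560; evidence = 0.25560+0.178·0.7 = 0.38020; posterior = 0.672.

Alice: 0.101; Bob: 0.672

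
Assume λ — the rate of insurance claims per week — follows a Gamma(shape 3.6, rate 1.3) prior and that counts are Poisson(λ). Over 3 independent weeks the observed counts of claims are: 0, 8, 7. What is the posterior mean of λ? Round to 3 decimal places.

Posterior mean ≈ 4.326

Total count ∑xᵢ = 15 over n = 3 weeks.
Gamma is conjugate to the Poisson likelihood: posterior is Gamma(shape = 3.6+15 = 18.6, rate = 1.3+3 = 4.3).
E[λ | data] = 18.6/4.3 = 4.326.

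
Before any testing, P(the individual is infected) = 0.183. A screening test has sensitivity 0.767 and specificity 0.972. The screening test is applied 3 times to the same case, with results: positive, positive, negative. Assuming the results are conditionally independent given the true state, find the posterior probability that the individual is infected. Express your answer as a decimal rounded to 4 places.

Let H be the event that the individual is infected; start with P(H) = 0.183. P('positive'|H) = 0.767, P('positive'|¬H) = 0.028.
Update on result 1 ('positive'): P(H) ← 0.767·0.1830 / (0.767·0.1830 + 0.028·0.8170) = 0.14036/0.16324 = 0.8599.
Update on result 2 ('positive'): P(H) ← 0.767·0.8599 / (0.767·0.8599 + 0.028·0.1401) = 0.65951/0.66344 = 0.9941.
Update on result 3 ('negative'): P(H) ← 0.233·0.9941 / (0.233·0.9941 + 0.972·0.0059) = 0.23162/0.23737 = 0.9758.

Posterior P(H) ≈ 0.9758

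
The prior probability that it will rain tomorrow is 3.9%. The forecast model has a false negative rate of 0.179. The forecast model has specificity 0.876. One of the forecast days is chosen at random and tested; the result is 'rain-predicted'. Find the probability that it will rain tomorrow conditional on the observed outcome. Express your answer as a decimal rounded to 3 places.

Let H be the event that it will rain tomorrow. P(H) = 0.039, so P(¬H) = 0.961. With E the 'rain-predicted' result, P(E|H) = 0.821 and P(E|¬H) = 0.124.
P(E) = 0.821·0.039 + 0.124·0.961 = 0.032019 + 0.11916 = 0.15118.
By Bayes' theorem, P(H|E) = 0.032019 / 0.15118 = 0.212.

P(H | E) ≈ 0.212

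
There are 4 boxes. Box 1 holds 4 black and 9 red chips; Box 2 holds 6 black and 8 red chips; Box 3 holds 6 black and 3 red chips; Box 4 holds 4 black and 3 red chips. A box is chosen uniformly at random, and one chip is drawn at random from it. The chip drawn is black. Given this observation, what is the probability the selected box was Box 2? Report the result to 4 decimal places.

Posterior probability ≈ 0.2171

P(black|Box 1) = 0.3077; P(black|Box 2) = 0.4286; P(black|Box 3) = 0.6667; P(black|Box 4) = 0.5714.
Prior × likelihood for each source: 0.25·0.3077=0.07692, 0.25·0.4286=0.1071, 0.25·0.6667=0.1667, 0.25·0.5714=0.1429. Summing gives P(black) = 0.49359.
P(Box 2 | black) = 0.1071 / 0.49359 = 0.2171.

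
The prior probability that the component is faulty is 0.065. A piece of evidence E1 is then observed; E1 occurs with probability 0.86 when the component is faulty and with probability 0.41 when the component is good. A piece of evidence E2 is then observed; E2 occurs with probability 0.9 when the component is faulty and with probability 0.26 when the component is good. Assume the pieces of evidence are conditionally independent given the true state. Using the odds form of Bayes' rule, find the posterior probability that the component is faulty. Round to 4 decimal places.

Posterior probability ≈ 0.3354

Prior odds = 0.065/(1−0.065) = 0.069519.
Likelihood ratio for E1 = 0.86/0.41 = 2.0976.
Likelihood ratio for E2 = 0.9/0.26 = 3.4615.
Posterior odds = prior odds × LR₁ × LR₂ = 0.50476.
Posterior probability = odds/(1+odds) = 0.50476/1.5048 = 0.3354.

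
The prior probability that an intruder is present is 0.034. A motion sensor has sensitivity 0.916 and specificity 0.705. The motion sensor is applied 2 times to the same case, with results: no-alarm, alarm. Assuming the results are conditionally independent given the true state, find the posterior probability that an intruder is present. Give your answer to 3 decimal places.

With H the event that an intruder is present, the joint likelihood of the observed sequence is P(data|H) = 0.084·0.916 = 0.076944 and P(data|¬H) = 0.705·0.295 = 0.20797.
Bayes: P(H|data) = 0.034·0.076944 / (0.034·0.076944 + 0.966·0.20797) = 0.0026161/0.20352 = 0.0129.

Posterior P(H) ≈ 0.013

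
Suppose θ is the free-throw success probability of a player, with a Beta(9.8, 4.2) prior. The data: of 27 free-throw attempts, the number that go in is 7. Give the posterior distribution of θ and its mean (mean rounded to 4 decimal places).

Posterior: Beta(16.8, 24.2); mean ≈ 0.4098

Observing 7 successes and 20 failures updates Beta(9.8, 4.2) by adding the success and failure counts to the two shape parameters: α = 9.8+7 = 16.8, β = 4.2+20 = 24.2.
Posterior mean = α/(α+β) = 16.8/41 = 0.4098.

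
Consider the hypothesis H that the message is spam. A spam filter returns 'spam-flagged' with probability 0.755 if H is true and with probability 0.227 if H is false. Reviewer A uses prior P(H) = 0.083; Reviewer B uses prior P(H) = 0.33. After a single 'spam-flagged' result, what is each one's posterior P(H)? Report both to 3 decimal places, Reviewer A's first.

Reviewer A: 0.231; Reviewer B: 0.621

The likelihood ratio for a 'spam-flagged' result is 0.755/0.227 = 3.3260.
Reviewer A: prior odds 0.083/0.917 = 0.090513; posterior odds 0.30104; posterior probability 0.231.
Reviewer B: prior odds 0.33/0.67 = 0.49254; posterior odds 1.6382; posterior probability 0.621.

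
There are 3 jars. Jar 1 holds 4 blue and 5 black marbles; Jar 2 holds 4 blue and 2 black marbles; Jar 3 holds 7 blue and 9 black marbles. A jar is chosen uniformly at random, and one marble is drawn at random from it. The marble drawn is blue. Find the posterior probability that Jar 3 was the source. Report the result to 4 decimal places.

P(blue|Jar 1) = 0.4444; P(blue|Jar 2) = 0.6667; P(blue|Jar 3) = 0.4375.
Prior × likelihood for each source: 0.333333·0.4444=0.1481, 0.333333·0.6667=0.2222, 0.333333·0.4375=0.1458. Summing gives P(blue) = 0.51620.
P(Jar 3 | blue) = 0.1458 / 0.51620 = 0.2825.

Posterior probability ≈ 0.2825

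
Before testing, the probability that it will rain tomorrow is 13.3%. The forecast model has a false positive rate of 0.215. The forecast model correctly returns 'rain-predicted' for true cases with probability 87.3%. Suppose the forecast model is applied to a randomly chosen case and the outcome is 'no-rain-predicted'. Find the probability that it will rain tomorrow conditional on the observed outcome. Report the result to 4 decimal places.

P(H | E) ≈ 0.0242

Let H be the event that it will rain tomorrow. P(H) = 0.133, so P(¬H) = 0.867. With E the 'no-rain-predicted' result, P(E|H) = 0.127 and P(E|¬H) = 0.785.
P(E) = 0.127·0.133 + 0.785·0.867 = 0.016891 + 0.68060 = 0.69749.
By Bayes' theorem, P(H|E) = 0.016891 / 0.69749 = 0.0242.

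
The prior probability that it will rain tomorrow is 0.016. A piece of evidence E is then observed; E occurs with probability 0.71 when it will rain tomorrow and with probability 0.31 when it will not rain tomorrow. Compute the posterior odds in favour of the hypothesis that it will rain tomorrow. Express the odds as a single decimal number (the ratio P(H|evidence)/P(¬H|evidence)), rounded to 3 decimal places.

Prior odds = 0.016/(1−0.016) = 0.016260.
Likelihood ratio for E = 0.71/0.31 = 2.2903.
Posterior odds = prior odds × LR = 0.037241.

Posterior odds ≈ 0.037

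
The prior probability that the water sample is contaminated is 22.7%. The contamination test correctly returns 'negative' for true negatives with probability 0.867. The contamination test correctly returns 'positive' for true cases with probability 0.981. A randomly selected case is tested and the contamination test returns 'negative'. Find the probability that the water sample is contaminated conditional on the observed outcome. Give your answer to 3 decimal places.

Write H for 'the water sample is contaminated'. Prior odds H:¬H = 0.227/0.773 = 0.29366. For the 'negative' outcome, the likelihood ratio is 0.019/0.867 = 0.021915.
Posterior odds = 0.29366 × 0.021915 = 0.0064355, so P(H|E) = 0.0064355/(1+0.0064355) = 0.006.

P(H | E) ≈ 0.006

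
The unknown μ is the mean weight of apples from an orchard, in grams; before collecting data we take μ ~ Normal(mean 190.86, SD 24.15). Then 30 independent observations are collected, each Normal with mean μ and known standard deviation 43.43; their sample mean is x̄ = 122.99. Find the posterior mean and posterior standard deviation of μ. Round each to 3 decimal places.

Posterior mean ≈ 129.595; posterior SD ≈ 7.534

With known σ, the Normal prior is conjugate. Weight on the data is w = (n/σ²)/(n/σ² + 1/τ₀²) = 0.0159053/(0.0159053+0.00171461) = 0.90269.
Posterior mean = w·x̄ + (1−w)·μ₀ = 0.90269·122.99 + 0.097311·190.86 = 129.595. Posterior variance = 1/(0.0159053+0.00171461) = 56.7540, so SD = 7.534.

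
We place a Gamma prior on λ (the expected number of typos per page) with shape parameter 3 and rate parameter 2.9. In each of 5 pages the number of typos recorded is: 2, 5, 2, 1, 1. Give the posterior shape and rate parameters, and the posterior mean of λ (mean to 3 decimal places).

Total count ∑xᵢ = 11 over n = 5 pages.
Gamma is conjugate to the Poisson likelihood: posterior is Gamma(shape = 3+11 = 14, rate = 2.9+5 = 7.9).
E[λ | data] = 14/7.9 = 1.772.

Posterior: Gamma(shape=14, rate=7.9); mean ≈ 1.772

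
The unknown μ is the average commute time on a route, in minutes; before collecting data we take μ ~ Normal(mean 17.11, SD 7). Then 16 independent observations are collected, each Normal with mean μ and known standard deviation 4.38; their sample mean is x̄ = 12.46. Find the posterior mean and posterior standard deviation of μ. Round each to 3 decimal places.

With known σ, the Normal prior is conjugate. Weight on the data is w = (n/σ²)/(n/σ² + 1/τ₀²) = 0.834011/(0.834011+0.0204082) = 0.97611.
Posterior mean = w·x̄ + (1−w)·μ₀ = 0.97611·12.46 + 0.023885·17.11 = 12.571. Posterior variance = 1/(0.834011+0.0204082) = 1.17039, so SD = 1.082.

Posterior mean ≈ 12.571; posterior SD ≈ 1.082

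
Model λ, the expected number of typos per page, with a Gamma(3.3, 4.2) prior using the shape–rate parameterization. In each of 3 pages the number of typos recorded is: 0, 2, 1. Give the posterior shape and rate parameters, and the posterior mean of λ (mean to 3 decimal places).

Posterior: Gamma(shape=6.3, rate=7.2); mean ≈ 0.875

The Poisson likelihood adds the total count to the shape and the number of exposure periods to the rate. Here ∑xᵢ = 3 and n = 3, so shape 3.3→6.3 and rate 4.2→7.2.
Posterior mean = shape/rate = 6.3/7.2 = 0.875.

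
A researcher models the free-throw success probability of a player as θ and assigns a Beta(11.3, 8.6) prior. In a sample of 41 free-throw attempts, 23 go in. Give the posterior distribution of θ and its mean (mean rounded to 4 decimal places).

Posterior: Beta(34.3, 26.6); mean ≈ 0.5632

Observing 23 successes and 18 failures updates Beta(11.3, 8.6) by adding the success and failure counts to the two shape parameters: α = 11.3+23 = 34.3, β = 8.6+18 = 26.6.
Posterior mean = α/(α+β) = 34.3/60.9 = 0.5632.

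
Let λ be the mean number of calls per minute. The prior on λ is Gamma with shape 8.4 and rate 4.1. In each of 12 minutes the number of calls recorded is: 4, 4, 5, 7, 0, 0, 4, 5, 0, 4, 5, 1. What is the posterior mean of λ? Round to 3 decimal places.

Posterior mean ≈ 2.944

The Poisson likelihood adds the total count to the shape and the number of exposure periods to the rate. Here ∑xᵢ = 39 and n = 12, so shape 8.4→47.4 and rate 4.1→16.1.
E[λ | data] = 47.4/16.1 = 2.944.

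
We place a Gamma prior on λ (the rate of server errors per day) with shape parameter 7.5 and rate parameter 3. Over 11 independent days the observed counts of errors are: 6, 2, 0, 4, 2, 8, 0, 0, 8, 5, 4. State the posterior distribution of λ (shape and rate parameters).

The Poisson likelihood adds the total count to the shape and the number of exposure periods to the rate. Here ∑xᵢ = 39 and n = 11, so shape 7.5→46.5 and rate 3→14.

Posterior: Gamma(shape=46.5, rate=14)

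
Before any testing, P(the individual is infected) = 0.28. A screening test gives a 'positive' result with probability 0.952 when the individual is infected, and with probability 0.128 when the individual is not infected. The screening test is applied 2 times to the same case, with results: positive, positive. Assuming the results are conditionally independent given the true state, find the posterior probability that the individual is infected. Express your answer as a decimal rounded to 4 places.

Posterior P(H) ≈ 0.9556

With H the event that the individual is infected, the joint likelihood of the observed sequence is P(data|H) = 0.952·0.952 = 0.90630 and P(data|¬H) = 0.128·0.128 = 0.016384.
Bayes: P(H|data) = 0.28·0.90630 / (0.28·0.90630 + 0.72·0.016384) = 0.25377/0.26556 = 0.9556.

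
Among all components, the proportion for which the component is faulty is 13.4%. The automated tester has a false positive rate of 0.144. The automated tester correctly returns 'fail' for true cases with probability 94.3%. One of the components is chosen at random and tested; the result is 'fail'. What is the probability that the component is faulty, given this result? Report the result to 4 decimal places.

P(H | E) ≈ 0.5033

Let H be the event that the component is faulty. P(H) = 0.134, so P(¬H) = 0.866. With E the 'fail' result, P(E|H) = 0.943 and P(E|¬H) = 0.144.
P(E) = 0.943·0.134 + 0.144·0.866 = 0.12636 + 0.12470 = 0.25107.
By Bayes' theorem, P(H|E) = 0.12636 / 0.25107 = 0.5033.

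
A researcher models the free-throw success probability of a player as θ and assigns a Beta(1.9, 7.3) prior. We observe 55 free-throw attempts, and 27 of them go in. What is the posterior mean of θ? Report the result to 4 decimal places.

Observing 27 successes and 28 failures updates Beta(1.9, 7.3) by adding the success and failure counts to the two shape parameters: α = 1.9+27 = 28.9, β = 7.3+28 = 35.3.
E[θ | data] = 28.9/(28.9+35.3) = 0.4502.

Posterior mean ≈ 0.4502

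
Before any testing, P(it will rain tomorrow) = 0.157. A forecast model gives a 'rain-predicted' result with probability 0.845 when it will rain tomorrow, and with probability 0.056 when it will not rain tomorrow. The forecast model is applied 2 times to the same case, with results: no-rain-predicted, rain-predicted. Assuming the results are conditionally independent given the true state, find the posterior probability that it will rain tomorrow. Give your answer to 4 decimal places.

Posterior P(H) ≈ 0.3157

Let H be the event that it will rain tomorrow; start with P(H) = 0.157. P('rain-predicted'|H) = 0.845, P('rain-predicted'|¬H) = 0.056.
Update on result 1 ('no-rain-predicted'): P(H) ← 0.155·0.1570 / (0.155·0.1570 + 0.944·0.8430) = 0.024335/0.82013 = 0.0297.
Update on result 2 ('rain-predicted'): P(H) ← 0.845·0.0297 / (0.845·0.0297 + 0.056·0.9703) = 0.025073/0.079411 = 0.3157.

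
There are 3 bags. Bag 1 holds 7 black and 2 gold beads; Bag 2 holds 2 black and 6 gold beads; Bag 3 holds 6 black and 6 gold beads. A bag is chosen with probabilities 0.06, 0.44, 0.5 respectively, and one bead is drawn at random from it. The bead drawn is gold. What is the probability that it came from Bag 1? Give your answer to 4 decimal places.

Posterior probability ≈ 0.0225

P(gold|Bag 1) = 0.2222; P(gold|Bag 2) = 0.75; P(gold|Bag 3) = 0.5.
Prior × likelihood for each source: 0.06·0.2222=0.01333, 0.44·0.75=0.3300, 0.5·0.5=0.2500. Summing gives P(gold) = 0.59333.
P(Bag 1 | gold) = 0.01333 / 0.59333 = 0.0225.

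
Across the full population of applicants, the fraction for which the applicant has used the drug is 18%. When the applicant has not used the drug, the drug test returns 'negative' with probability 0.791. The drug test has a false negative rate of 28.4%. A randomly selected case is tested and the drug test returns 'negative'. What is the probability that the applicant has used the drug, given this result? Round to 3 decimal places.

P(H | E) ≈ 0.073

Let H be the event that the applicant has used the drug. P(H) = 0.18, so P(¬H) = 0.82. With E the 'negative' result, P(E|H) = 0.284 and P(E|¬H) = 0.791.
P(E) = 0.284·0.18 + 0.791·0.82 = 0.051120 + 0.64862 = 0.69974.
By Bayes' theorem, P(H|E) = 0.051120 / 0.69974 = 0.073.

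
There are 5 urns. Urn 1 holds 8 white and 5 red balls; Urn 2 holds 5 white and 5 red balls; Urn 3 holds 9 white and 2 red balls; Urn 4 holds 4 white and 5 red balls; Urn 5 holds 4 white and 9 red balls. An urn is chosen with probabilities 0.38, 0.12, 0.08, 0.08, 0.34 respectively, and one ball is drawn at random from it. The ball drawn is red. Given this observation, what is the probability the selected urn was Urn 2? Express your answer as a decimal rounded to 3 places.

Posterior probability ≈ 0.120

P(red|Urn 1) = 0.3846; P(red|Urn 2) = 0.5; P(red|Urn 3) = 0.1818; P(red|Urn 4) = 0.5556; P(red|Urn 5) = 0.6923.
Prior × likelihood for each source: 0.38·0.3846=0.1462, 0.12·0.5=0.06000, 0.08·0.1818=0.01455, 0.08·0.5556=0.04444, 0.34·0.6923=0.2354. Summing gives P(red) = 0.50053.
P(Urn 2 | red) = 0.06000 / 0.50053 = 0.120.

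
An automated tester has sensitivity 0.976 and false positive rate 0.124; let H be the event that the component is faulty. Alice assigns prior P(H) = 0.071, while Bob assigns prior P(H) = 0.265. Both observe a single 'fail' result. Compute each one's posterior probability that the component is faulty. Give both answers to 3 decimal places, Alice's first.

The likelihood ratio for a 'fail' result is 0.976/0.124 = 7.8710.
Alice: prior odds 0.071/0.929 = 0.076426; posterior odds 0.60155; posterior probability 0.376.
Bob: prior odds 0.265/0.735 = 0.36054; posterior odds 2.8378; posterior probability 0.739.

Alice: 0.376; Bob: 0.739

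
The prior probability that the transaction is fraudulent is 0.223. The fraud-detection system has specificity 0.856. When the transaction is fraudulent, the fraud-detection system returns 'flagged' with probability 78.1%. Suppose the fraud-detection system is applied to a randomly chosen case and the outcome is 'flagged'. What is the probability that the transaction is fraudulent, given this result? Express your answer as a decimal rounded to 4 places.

Let H be the event that the transaction is fraudulent. P(H) = 0.223, so P(¬H) = 0.777. With E the 'flagged' result, P(E|H) = 0.781 and P(E|¬H) = 0.144.
P(E) = 0.781·0.223 + 0.144·0.777 = 0.17416 + 0.11189 = 0.28605.
By Bayes' theorem, P(H|E) = 0.17416 / 0.28605 = 0.6089.

P(H | E) ≈ 0.6089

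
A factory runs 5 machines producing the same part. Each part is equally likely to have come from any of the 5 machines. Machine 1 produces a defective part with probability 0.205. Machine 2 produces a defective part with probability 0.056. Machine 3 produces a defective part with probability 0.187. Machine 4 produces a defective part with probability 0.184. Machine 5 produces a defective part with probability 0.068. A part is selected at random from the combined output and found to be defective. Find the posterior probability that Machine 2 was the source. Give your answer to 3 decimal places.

Posterior probability ≈ 0.080

P(defective|M1) = 0.205; P(defective|M2) = 0.056; P(defective|M3) = 0.187; P(defective|M4) = 0.184; P(defective|M5) = 0.068.
Prior × likelihood for each source: 0.2·0.205=0.04100, 0.2·0.056=0.01120, 0.2·0.187=0.03740, 0.2·0.184=0.03680, 0.2·0.068=0.01360. Summing gives P(defective) = 0.14000.
P(Machine 2 | defective) = 0.01120 / 0.14000 = 0.080.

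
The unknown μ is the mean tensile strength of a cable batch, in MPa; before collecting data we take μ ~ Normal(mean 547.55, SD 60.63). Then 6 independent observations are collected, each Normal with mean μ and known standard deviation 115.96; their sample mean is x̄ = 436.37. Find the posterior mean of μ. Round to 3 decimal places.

With known σ, the Normal prior is conjugate. Weight on the data is w = (n/σ²)/(n/σ² + 1/τ₀²) = 0.00044621/(0.00044621+0.00027204) = 0.62125.
Posterior mean = w·x̄ + (1−w)·μ₀ = 0.62125·436.37 + 0.37875·547.55 = 478.480.

Posterior mean ≈ 478.480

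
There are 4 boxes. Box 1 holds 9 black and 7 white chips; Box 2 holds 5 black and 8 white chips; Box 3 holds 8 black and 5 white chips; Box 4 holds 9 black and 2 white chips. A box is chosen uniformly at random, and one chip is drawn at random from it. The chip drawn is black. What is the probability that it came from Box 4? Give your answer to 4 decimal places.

Posterior probability ≈ 0.3437

Tabulate prior·likelihood by source: [1] prior 0.25, lik 0.5625, product 0.1406; [2] prior 0.25, lik 0.3846, product 0.09615; [3] prior 0.25, lik 0.6154, product 0.1538; [4] prior 0.25, lik 0.8182, product 0.2045.
Normalizing constant = 0.59517; the posterior for Box 4 is its product over the sum, 0.2045/0.59517 = 0.3437.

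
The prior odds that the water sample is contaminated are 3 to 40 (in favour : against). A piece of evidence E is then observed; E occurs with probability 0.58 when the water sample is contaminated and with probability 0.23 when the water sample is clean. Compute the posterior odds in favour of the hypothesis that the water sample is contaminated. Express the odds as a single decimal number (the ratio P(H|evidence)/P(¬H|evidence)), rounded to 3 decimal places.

Posterior odds ≈ 0.189

Prior odds = 3/40 = 0.075000. In log-odds, ln(0.075000) = -2.5903.
Add log likelihood ratio: ln(2.5217) = 0.92495.
Posterior log-odds = -1.6653, so posterior odds = exp(-1.6653) = 0.18913.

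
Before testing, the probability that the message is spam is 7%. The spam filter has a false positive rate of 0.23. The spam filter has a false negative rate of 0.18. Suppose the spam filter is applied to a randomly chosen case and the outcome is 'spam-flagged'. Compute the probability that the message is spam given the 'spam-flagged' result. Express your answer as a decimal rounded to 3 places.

P(H | E) ≈ 0.212

Write H for 'the message is spam'. Prior odds H:¬H = 0.07/0.93 = 0.075269. For the 'spam-flagged' outcome, the likelihood ratio is 0.82/0.23 = 3.5652.
Posterior odds = 0.075269 × 3.5652 = 0.26835, so P(H|E) = 0.26835/(1+0.26835) = 0.212.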